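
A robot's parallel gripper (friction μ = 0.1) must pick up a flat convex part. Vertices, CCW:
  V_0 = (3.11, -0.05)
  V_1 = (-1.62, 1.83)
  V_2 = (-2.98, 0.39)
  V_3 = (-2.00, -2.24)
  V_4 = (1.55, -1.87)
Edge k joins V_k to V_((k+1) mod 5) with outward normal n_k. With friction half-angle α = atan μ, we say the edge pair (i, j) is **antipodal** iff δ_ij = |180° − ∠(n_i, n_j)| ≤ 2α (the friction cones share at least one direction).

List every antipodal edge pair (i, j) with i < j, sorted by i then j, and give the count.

α = atan 0.1 = 5.71°;  2α = 11.42°
n_0 = (+0.3694, +0.9293)
n_1 = (-0.7270, +0.6866)
n_2 = (-0.9371, -0.3492)
n_3 = (+0.1037, -0.9946)
n_4 = (+0.7593, -0.6508)
  (0,1): δ = 111.69°  ·
  (0,2): δ = 47.89°  ·
  (0,3): δ = 27.63°  ·
  (0,4): δ = 71.07°  ·
  (1,2): δ = 116.20°  ·
  (1,3): δ = 40.69°  ·
  (1,4): δ = 2.76°  ✓
  (2,3): δ = 104.49°  ·
  (2,4): δ = 61.04°  ·
  (3,4): δ = 136.55°  ·
antipodal pairs: 1

count = 1; pairs: (1,4)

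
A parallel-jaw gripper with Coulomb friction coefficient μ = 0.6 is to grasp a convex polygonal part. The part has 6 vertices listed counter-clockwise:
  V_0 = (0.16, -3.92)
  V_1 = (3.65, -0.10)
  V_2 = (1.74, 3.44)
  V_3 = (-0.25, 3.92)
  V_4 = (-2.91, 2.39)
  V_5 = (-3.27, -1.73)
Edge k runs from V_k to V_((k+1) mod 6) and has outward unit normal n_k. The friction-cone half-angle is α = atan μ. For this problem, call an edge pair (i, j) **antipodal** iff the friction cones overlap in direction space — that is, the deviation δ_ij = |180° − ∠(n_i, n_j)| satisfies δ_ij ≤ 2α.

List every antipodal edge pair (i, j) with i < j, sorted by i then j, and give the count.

α = atan 0.6 = 30.96°;  2α = 61.93°
n_0 = (+0.7383, -0.6745)
n_1 = (+0.8801, +0.4748)
n_2 = (+0.2345, +0.9721)
n_3 = (-0.4986, +0.8668)
n_4 = (-0.9962, +0.0870)
n_5 = (-0.5381, -0.8429)
  (0,1): δ = 109.24°  ·
  (0,2): δ = 61.15°  ✓
  (0,3): δ = 17.68°  ✓
  (0,4): δ = 37.42°  ✓
  (0,5): δ = 99.86°  ·
  (1,2): δ = 131.91°  ·
  (1,3): δ = 88.44°  ·
  (1,4): δ = 33.34°  ✓
  (1,5): δ = 29.09°  ✓
  (2,3): δ = 136.53°  ·
  (2,4): δ = 81.43°  ·
  (2,5): δ = 19.00°  ✓
  (3,4): δ = 124.90°  ·
  (3,5): δ = 62.46°  ·
  (4,5): δ = 117.56°  ·
antipodal pairs: 6

count = 6; pairs: (0,2), (0,3), (0,4), (1,4), (1,5), (2,5)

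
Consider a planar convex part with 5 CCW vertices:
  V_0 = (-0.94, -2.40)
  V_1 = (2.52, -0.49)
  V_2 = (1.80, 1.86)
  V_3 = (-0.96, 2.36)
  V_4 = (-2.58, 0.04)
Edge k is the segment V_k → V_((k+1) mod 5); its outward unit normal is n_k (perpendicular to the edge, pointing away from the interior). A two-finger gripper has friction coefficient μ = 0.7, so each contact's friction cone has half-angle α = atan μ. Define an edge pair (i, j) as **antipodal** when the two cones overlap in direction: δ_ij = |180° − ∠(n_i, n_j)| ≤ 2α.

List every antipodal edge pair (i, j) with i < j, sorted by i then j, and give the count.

count = 5; pairs: (0,2), (0,3), (1,3), (1,4), (2,4)

α = atan 0.7 = 34.99°;  2α = 69.98°
n_0 = (+0.4833, -0.8755)
n_1 = (+0.9561, +0.2929)
n_2 = (+0.1783, +0.9840)
n_3 = (-0.8199, +0.5725)
n_4 = (-0.8300, -0.5578)
  (0,1): δ = 101.87°  ·
  (0,2): δ = 39.17°  ✓
  (0,3): δ = 26.17°  ✓
  (0,4): δ = 95.01°  ·
  (1,2): δ = 117.30°  ·
  (1,3): δ = 51.96°  ✓
  (1,4): δ = 16.87°  ✓
  (2,3): δ = 114.66°  ·
  (2,4): δ = 45.83°  ✓
  (3,4): δ = 111.17°  ·
antipodal pairs: 5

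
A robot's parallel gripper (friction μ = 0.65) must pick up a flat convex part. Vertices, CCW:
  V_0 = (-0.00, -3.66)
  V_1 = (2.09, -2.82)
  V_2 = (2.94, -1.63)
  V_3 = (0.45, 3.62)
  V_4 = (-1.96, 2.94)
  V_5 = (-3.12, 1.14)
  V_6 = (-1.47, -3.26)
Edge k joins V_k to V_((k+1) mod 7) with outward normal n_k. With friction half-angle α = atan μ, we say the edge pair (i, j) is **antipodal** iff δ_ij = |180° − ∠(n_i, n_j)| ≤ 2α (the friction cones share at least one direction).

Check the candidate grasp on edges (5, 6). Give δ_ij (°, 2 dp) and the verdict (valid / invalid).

δ = 125.78°, invalid

α = atan 0.65 = 33.02°;  2α = 66.05°
edge 5: e_5 = (+1.65, -4.40);  n_5 = (-0.9363, -0.3511)
edge 6: e_6 = (+1.47, -0.40);  n_6 = (-0.2626, -0.9649)
∠(n_5, n_6) = 54.22°
δ = |180° − 54.22°| = 125.78°
125.78° > 2α = 66.05°  →  invalid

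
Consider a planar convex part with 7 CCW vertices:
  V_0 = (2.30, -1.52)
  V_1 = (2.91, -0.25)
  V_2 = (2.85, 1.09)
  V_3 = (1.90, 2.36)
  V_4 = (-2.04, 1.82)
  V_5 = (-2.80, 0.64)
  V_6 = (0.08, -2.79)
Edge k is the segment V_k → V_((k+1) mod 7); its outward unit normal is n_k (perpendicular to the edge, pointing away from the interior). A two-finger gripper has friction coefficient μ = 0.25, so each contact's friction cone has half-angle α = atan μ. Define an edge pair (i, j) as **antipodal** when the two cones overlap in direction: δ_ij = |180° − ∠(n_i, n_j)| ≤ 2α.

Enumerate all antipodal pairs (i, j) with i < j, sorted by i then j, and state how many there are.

count = 4; pairs: (0,4), (2,5), (3,6), (4,6)

α = atan 0.25 = 14.04°;  2α = 28.07°
n_0 = (+0.9014, -0.4330)
n_1 = (+0.9990, +0.0447)
n_2 = (+0.8008, +0.5990)
n_3 = (-0.1358, +0.9907)
n_4 = (-0.8407, +0.5415)
n_5 = (-0.7658, -0.6430)
n_6 = (+0.4966, -0.8680)
  (0,1): δ = 151.78°  ·
  (0,2): δ = 117.55°  ·
  (0,3): δ = 56.54°  ·
  (0,4): δ = 7.13°  ✓
  (0,5): δ = 65.67°  ·
  (0,6): δ = 145.43°  ·
  (1,2): δ = 145.77°  ·
  (1,3): δ = 84.76°  ·
  (1,4): δ = 35.35°  ·
  (1,5): δ = 37.45°  ·
  (1,6): δ = 117.21°  ·
  (2,3): δ = 118.99°  ·
  (2,4): δ = 69.58°  ·
  (2,5): δ = 3.22°  ✓
  (2,6): δ = 82.98°  ·
  (3,4): δ = 130.59°  ·
  (3,5): δ = 57.79°  ·
  (3,6): δ = 21.97°  ✓
  (4,5): δ = 107.20°  ·
  (4,6): δ = 27.44°  ✓
  (5,6): δ = 100.25°  ·
antipodal pairs: 4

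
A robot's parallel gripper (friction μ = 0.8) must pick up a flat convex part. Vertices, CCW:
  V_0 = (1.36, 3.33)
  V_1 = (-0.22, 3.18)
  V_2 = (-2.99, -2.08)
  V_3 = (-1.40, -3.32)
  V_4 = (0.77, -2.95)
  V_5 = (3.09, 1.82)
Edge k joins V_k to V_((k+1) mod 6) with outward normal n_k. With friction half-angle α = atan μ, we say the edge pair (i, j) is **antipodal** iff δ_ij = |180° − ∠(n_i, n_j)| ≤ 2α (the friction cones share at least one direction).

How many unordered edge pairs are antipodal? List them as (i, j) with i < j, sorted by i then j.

α = atan 0.8 = 38.66°;  2α = 77.32°
n_0 = (-0.0945, +0.9955)
n_1 = (-0.8848, +0.4660)
n_2 = (-0.6150, -0.7886)
n_3 = (+0.1681, -0.9858)
n_4 = (+0.8993, -0.4374)
n_5 = (+0.6576, +0.7534)
  (0,1): δ = 123.20°  ·
  (0,2): δ = 43.37°  ✓
  (0,3): δ = 4.25°  ✓
  (0,4): δ = 58.64°  ✓
  (0,5): δ = 133.46°  ·
  (1,2): δ = 100.18°  ·
  (1,3): δ = 52.55°  ✓
  (1,4): δ = 1.83°  ✓
  (1,5): δ = 76.66°  ✓
  (2,3): δ = 132.37°  ·
  (2,4): δ = 77.99°  ·
  (2,5): δ = 3.17°  ✓
  (3,4): δ = 125.61°  ·
  (3,5): δ = 50.79°  ✓
  (4,5): δ = 105.18°  ·
antipodal pairs: 8

count = 8; pairs: (0,2), (0,3), (0,4), (1,3), (1,4), (1,5), (2,5), (3,5)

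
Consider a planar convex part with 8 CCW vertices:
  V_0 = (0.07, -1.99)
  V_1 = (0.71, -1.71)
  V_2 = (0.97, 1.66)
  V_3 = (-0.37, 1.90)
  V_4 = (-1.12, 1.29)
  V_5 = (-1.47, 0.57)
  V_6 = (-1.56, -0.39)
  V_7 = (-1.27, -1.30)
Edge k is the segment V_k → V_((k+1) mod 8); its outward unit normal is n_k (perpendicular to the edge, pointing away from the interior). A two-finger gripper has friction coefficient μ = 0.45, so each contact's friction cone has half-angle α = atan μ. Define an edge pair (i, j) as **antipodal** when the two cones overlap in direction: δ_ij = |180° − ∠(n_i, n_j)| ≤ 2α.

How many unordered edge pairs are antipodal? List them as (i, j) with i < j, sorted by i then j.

count = 8; pairs: (0,2), (0,3), (0,4), (1,3), (1,4), (1,5), (1,6), (2,7)

α = atan 0.45 = 24.23°;  2α = 48.46°
n_0 = (+0.4008, -0.9162)
n_1 = (+0.9970, -0.0769)
n_2 = (+0.1763, +0.9843)
n_3 = (-0.6310, +0.7758)
n_4 = (-0.8994, +0.4372)
n_5 = (-0.9956, +0.0933)
n_6 = (-0.9528, -0.3036)
n_7 = (-0.4578, -0.8891)
  (0,1): δ = 118.04°  ·
  (0,2): δ = 33.78°  ✓
  (0,3): δ = 15.49°  ✓
  (0,4): δ = 40.45°  ✓
  (0,5): δ = 61.01°  ·
  (0,6): δ = 84.05°  ·
  (0,7): δ = 129.13°  ·
  (1,2): δ = 95.74°  ·
  (1,3): δ = 46.47°  ✓
  (1,4): δ = 21.51°  ✓
  (1,5): δ = 0.94°  ✓
  (1,6): δ = 22.09°  ✓
  (1,7): δ = 67.17°  ·
  (2,3): δ = 130.72°  ·
  (2,4): δ = 105.77°  ·
  (2,5): δ = 85.20°  ·
  (2,6): δ = 62.17°  ·
  (2,7): δ = 17.09°  ✓
  (3,4): δ = 155.05°  ·
  (3,5): δ = 134.48°  ·
  (3,6): δ = 111.45°  ·
  (3,7): δ = 66.37°  ·
  (4,5): δ = 159.43°  ·
  (4,6): δ = 136.40°  ·
  (4,7): δ = 91.32°  ·
  (5,6): δ = 156.97°  ·
  (5,7): δ = 111.89°  ·
  (6,7): δ = 134.92°  ·
antipodal pairs: 8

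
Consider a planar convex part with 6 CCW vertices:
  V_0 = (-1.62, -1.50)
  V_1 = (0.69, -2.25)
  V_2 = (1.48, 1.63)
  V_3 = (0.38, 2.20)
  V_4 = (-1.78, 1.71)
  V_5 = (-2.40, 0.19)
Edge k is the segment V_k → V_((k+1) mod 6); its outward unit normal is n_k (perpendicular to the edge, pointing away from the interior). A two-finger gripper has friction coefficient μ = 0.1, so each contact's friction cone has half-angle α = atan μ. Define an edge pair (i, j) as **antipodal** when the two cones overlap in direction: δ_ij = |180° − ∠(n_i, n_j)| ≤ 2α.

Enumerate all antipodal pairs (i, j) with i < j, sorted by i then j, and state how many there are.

count = 2; pairs: (0,2), (1,4)

α = atan 0.1 = 5.71°;  2α = 11.42°
n_0 = (-0.3088, -0.9511)
n_1 = (+0.9799, -0.1995)
n_2 = (+0.4601, +0.8879)
n_3 = (-0.2212, +0.9752)
n_4 = (-0.9259, +0.3777)
n_5 = (-0.9080, -0.4191)
  (0,1): δ = 83.52°  ·
  (0,2): δ = 9.41°  ✓
  (0,3): δ = 30.77°  ·
  (0,4): δ = 85.80°  ·
  (0,5): δ = 132.76°  ·
  (1,2): δ = 105.88°  ·
  (1,3): δ = 65.71°  ·
  (1,4): δ = 10.68°  ✓
  (1,5): δ = 36.28°  ·
  (2,3): δ = 139.83°  ·
  (2,4): δ = 84.80°  ·
  (2,5): δ = 37.83°  ·
  (3,4): δ = 124.97°  ·
  (3,5): δ = 78.01°  ·
  (4,5): δ = 133.03°  ·
antipodal pairs: 2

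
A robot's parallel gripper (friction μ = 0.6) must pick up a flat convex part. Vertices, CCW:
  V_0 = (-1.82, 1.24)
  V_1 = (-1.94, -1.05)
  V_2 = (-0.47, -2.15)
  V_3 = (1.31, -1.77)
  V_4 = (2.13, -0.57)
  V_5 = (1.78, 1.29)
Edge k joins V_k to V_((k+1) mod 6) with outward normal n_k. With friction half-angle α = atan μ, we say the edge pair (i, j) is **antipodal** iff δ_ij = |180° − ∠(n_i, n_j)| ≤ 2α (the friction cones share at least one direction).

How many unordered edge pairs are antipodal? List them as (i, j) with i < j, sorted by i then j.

count = 6; pairs: (0,3), (0,4), (1,4), (1,5), (2,5), (3,5)

α = atan 0.6 = 30.96°;  2α = 61.93°
n_0 = (-0.9986, +0.0523)
n_1 = (-0.5991, -0.8007)
n_2 = (+0.2088, -0.9780)
n_3 = (+0.8256, -0.5642)
n_4 = (+0.9828, +0.1849)
n_5 = (-0.0139, +0.9999)
  (0,1): δ = 123.81°  ·
  (0,2): δ = 74.95°  ·
  (0,3): δ = 31.35°  ✓
  (0,4): δ = 13.66°  ✓
  (0,5): δ = 93.80°  ·
  (1,2): δ = 131.14°  ·
  (1,3): δ = 87.54°  ·
  (1,4): δ = 42.54°  ✓
  (1,5): δ = 37.60°  ✓
  (2,3): δ = 136.40°  ·
  (2,4): δ = 91.39°  ·
  (2,5): δ = 11.26°  ✓
  (3,4): δ = 135.00°  ·
  (3,5): δ = 54.86°  ✓
  (4,5): δ = 99.86°  ·
antipodal pairs: 6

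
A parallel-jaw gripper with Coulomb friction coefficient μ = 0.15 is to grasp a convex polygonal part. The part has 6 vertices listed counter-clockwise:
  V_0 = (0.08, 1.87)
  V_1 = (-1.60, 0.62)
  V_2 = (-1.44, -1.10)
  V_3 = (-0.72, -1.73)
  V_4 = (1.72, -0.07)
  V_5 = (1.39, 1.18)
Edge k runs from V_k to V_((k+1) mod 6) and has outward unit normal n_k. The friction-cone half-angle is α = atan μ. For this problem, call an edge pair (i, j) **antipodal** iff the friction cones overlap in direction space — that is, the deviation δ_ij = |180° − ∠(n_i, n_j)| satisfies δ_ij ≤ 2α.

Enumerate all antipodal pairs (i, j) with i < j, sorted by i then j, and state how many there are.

α = atan 0.15 = 8.53°;  2α = 17.06°
n_0 = (-0.5969, +0.8023)
n_1 = (-0.9957, -0.0926)
n_2 = (-0.6585, -0.7526)
n_3 = (+0.5625, -0.8268)
n_4 = (+0.9669, +0.2553)
n_5 = (+0.4660, +0.8848)
  (0,1): δ = 121.34°  ·
  (0,2): δ = 77.84°  ·
  (0,3): δ = 2.42°  ✓
  (0,4): δ = 68.14°  ·
  (0,5): δ = 115.57°  ·
  (1,2): δ = 136.50°  ·
  (1,3): δ = 61.09°  ·
  (1,4): δ = 9.47°  ✓
  (1,5): δ = 56.91°  ·
  (2,3): δ = 104.59°  ·
  (2,4): δ = 34.03°  ·
  (2,5): δ = 13.41°  ✓
  (3,4): δ = 109.44°  ·
  (3,5): δ = 62.01°  ·
  (4,5): δ = 132.57°  ·
antipodal pairs: 3

count = 3; pairs: (0,3), (1,4), (2,5)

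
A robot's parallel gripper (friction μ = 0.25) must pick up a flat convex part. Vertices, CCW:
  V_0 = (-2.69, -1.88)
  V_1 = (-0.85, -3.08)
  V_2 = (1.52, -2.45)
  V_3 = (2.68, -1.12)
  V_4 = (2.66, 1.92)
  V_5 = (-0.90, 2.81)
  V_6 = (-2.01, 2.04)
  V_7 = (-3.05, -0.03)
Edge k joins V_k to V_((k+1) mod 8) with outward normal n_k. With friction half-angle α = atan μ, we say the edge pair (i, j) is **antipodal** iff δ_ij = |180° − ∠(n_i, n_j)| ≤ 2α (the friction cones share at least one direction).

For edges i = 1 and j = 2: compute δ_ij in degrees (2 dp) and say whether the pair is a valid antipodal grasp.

α = atan 0.25 = 14.04°;  2α = 28.07°
edge 1: e_1 = (+2.37, +0.63);  n_1 = (+0.2569, -0.9664)
edge 2: e_2 = (+1.16, +1.33);  n_2 = (+0.7536, -0.6573)
∠(n_1, n_2) = 34.02°
δ = |180° − 34.02°| = 145.98°
145.98° > 2α = 28.07°  →  invalid

δ = 145.98°, invalid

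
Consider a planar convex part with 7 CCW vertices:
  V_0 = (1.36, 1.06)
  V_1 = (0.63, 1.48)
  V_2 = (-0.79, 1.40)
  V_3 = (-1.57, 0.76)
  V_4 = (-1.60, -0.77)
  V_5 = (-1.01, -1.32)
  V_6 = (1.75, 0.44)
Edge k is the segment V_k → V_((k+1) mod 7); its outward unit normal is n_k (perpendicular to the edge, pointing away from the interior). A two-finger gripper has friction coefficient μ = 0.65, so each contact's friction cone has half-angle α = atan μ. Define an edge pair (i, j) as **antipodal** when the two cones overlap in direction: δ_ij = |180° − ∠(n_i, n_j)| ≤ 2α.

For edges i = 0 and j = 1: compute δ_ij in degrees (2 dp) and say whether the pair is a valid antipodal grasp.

α = atan 0.65 = 33.02°;  2α = 66.05°
edge 0: e_0 = (-0.73, +0.42);  n_0 = (+0.4987, +0.8668)
edge 1: e_1 = (-1.42, -0.08);  n_1 = (-0.0562, +0.9984)
∠(n_0, n_1) = 33.14°
δ = |180° − 33.14°| = 146.86°
146.86° > 2α = 66.05°  →  invalid

δ = 146.86°, invalid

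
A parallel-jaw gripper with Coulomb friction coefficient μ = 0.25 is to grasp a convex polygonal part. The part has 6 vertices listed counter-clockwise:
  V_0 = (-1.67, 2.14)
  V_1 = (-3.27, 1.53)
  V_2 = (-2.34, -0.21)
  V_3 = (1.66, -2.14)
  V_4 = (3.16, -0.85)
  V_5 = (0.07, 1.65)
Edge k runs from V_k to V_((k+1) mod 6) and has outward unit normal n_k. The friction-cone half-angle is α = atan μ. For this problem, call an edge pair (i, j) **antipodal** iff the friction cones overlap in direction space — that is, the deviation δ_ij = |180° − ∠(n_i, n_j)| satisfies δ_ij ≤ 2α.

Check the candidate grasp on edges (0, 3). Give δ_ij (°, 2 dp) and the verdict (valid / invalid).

δ = 19.83°, valid

α = atan 0.25 = 14.04°;  2α = 28.07°
edge 0: e_0 = (-1.60, -0.61);  n_0 = (-0.3562, +0.9344)
edge 3: e_3 = (+1.50, +1.29);  n_3 = (+0.6520, -0.7582)
∠(n_0, n_3) = 160.17°
δ = |180° − 160.17°| = 19.83°
19.83° ≤ 2α = 28.07°  →  valid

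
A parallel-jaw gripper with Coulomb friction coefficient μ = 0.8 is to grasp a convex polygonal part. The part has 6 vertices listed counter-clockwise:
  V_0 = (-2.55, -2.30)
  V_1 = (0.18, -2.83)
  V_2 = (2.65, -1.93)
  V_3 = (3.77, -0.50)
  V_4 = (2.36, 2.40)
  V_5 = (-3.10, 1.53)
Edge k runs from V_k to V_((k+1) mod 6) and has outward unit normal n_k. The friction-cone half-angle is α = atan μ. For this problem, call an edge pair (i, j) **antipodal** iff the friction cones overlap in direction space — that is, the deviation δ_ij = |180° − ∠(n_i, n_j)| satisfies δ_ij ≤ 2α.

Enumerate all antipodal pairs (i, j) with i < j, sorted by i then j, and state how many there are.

count = 6; pairs: (0,3), (0,4), (1,4), (2,4), (2,5), (3,5)

α = atan 0.8 = 38.66°;  2α = 77.32°
n_0 = (-0.1906, -0.9817)
n_1 = (+0.3424, -0.9396)
n_2 = (+0.7873, -0.6166)
n_3 = (+0.8993, +0.4373)
n_4 = (-0.1574, +0.9875)
n_5 = (-0.9898, -0.1421)
  (0,1): δ = 148.99°  ·
  (0,2): δ = 117.08°  ·
  (0,3): δ = 53.08°  ✓
  (0,4): δ = 20.04°  ✓
  (0,5): δ = 109.16°  ·
  (1,2): δ = 148.09°  ·
  (1,3): δ = 84.09°  ·
  (1,4): δ = 10.97°  ✓
  (1,5): δ = 78.15°  ·
  (2,3): δ = 116.00°  ·
  (2,4): δ = 42.88°  ✓
  (2,5): δ = 46.24°  ✓
  (3,4): δ = 106.88°  ·
  (3,5): δ = 17.76°  ✓
  (4,5): δ = 90.88°  ·
antipodal pairs: 6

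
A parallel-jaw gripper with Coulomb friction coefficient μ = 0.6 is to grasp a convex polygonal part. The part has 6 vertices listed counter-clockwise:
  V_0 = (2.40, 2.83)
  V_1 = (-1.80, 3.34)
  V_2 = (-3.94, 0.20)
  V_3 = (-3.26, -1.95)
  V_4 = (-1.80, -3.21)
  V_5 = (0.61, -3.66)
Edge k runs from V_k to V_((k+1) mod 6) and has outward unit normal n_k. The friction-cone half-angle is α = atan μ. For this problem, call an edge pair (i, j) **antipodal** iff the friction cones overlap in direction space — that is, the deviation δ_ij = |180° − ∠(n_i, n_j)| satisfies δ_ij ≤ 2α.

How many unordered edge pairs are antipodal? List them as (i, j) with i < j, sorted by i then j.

α = atan 0.6 = 30.96°;  2α = 61.93°
n_0 = (+0.1205, +0.9927)
n_1 = (-0.8263, +0.5632)
n_2 = (-0.9534, -0.3016)
n_3 = (-0.6533, -0.7571)
n_4 = (-0.1835, -0.9830)
n_5 = (+0.9640, -0.2659)
  (0,1): δ = 117.35°  ·
  (0,2): δ = 65.53°  ·
  (0,3): δ = 33.87°  ✓
  (0,4): δ = 3.65°  ✓
  (0,5): δ = 81.50°  ·
  (1,2): δ = 128.17°  ·
  (1,3): δ = 96.52°  ·
  (1,4): δ = 66.30°  ·
  (1,5): δ = 18.86°  ✓
  (2,3): δ = 148.35°  ·
  (2,4): δ = 118.13°  ·
  (2,5): δ = 32.97°  ✓
  (3,4): δ = 149.78°  ·
  (3,5): δ = 64.62°  ·
  (4,5): δ = 94.84°  ·
antipodal pairs: 4

count = 4; pairs: (0,3), (0,4), (1,5), (2,5)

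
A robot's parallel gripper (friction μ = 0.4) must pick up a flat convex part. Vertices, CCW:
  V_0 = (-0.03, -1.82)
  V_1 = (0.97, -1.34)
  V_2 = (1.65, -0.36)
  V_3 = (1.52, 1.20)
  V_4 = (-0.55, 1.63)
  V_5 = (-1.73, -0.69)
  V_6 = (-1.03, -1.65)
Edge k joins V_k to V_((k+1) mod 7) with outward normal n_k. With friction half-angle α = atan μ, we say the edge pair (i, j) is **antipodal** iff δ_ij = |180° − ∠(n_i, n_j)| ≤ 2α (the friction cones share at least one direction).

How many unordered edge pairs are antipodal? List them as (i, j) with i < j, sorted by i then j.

count = 7; pairs: (0,3), (0,4), (1,4), (2,4), (2,5), (3,5), (3,6)

α = atan 0.4 = 21.80°;  2α = 43.60°
n_0 = (+0.4327, -0.9015)
n_1 = (+0.8216, -0.5701)
n_2 = (+0.9965, +0.0830)
n_3 = (+0.2034, +0.9791)
n_4 = (-0.8913, +0.4534)
n_5 = (-0.8080, -0.5892)
n_6 = (-0.1676, -0.9859)
  (0,1): δ = 150.40°  ·
  (0,2): δ = 110.88°  ·
  (0,3): δ = 37.38°  ✓
  (0,4): δ = 37.40°  ✓
  (0,5): δ = 100.46°  ·
  (0,6): δ = 144.71°  ·
  (1,2): δ = 140.48°  ·
  (1,3): δ = 66.98°  ·
  (1,4): δ = 7.80°  ✓
  (1,5): δ = 70.85°  ·
  (1,6): δ = 115.11°  ·
  (2,3): δ = 106.50°  ·
  (2,4): δ = 31.72°  ✓
  (2,5): δ = 31.33°  ✓
  (2,6): δ = 75.59°  ·
  (3,4): δ = 105.22°  ·
  (3,5): δ = 42.17°  ✓
  (3,6): δ = 2.09°  ✓
  (4,5): δ = 116.94°  ·
  (4,6): δ = 72.69°  ·
  (5,6): δ = 135.75°  ·
antipodal pairs: 7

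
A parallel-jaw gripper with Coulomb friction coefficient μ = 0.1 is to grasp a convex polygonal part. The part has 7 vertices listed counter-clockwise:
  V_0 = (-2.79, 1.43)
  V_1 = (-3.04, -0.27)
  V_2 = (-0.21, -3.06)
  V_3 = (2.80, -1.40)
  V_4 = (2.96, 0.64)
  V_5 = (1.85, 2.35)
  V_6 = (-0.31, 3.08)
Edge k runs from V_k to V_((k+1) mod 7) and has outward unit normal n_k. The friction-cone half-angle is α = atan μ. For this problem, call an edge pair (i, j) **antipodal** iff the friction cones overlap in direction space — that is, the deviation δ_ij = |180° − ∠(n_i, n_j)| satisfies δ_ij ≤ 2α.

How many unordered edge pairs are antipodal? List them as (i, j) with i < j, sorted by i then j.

α = atan 0.1 = 5.71°;  2α = 11.42°
n_0 = (-0.9894, +0.1455)
n_1 = (-0.7021, -0.7121)
n_2 = (+0.4829, -0.8757)
n_3 = (+0.9969, -0.0782)
n_4 = (+0.8388, +0.5445)
n_5 = (+0.3202, +0.9474)
n_6 = (-0.5539, +0.8326)
  (0,1): δ = 126.23°  ·
  (0,2): δ = 52.76°  ·
  (0,3): δ = 3.88°  ✓
  (0,4): δ = 41.35°  ·
  (0,5): δ = 79.69°  ·
  (0,6): δ = 132.00°  ·
  (1,2): δ = 106.53°  ·
  (1,3): δ = 49.89°  ·
  (1,4): δ = 12.42°  ·
  (1,5): δ = 25.92°  ·
  (1,6): δ = 78.23°  ·
  (2,3): δ = 123.36°  ·
  (2,4): δ = 85.89°  ·
  (2,5): δ = 47.55°  ·
  (2,6): δ = 4.76°  ✓
  (3,4): δ = 142.53°  ·
  (3,5): δ = 104.19°  ·
  (3,6): δ = 51.88°  ·
  (4,5): δ = 141.66°  ·
  (4,6): δ = 89.35°  ·
  (5,6): δ = 127.69°  ·
antipodal pairs: 2

count = 2; pairs: (0,3), (2,6)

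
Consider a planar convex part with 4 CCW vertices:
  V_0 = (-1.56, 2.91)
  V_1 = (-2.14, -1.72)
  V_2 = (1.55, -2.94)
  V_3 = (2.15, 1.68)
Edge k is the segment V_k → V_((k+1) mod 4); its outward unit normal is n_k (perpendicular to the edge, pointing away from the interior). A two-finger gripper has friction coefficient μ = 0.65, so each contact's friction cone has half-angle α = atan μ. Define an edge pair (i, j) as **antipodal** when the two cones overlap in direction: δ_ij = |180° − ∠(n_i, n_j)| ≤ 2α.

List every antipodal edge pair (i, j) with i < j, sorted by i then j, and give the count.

α = atan 0.65 = 33.02°;  2α = 66.05°
n_0 = (-0.9922, +0.1243)
n_1 = (-0.3139, -0.9495)
n_2 = (+0.9917, -0.1288)
n_3 = (+0.3147, +0.9492)
  (0,1): δ = 101.15°  ·
  (0,2): δ = 0.26°  ✓
  (0,3): δ = 78.80°  ·
  (1,2): δ = 79.10°  ·
  (1,3): δ = 0.05°  ✓
  (2,3): δ = 100.94°  ·
antipodal pairs: 2

count = 2; pairs: (0,2), (1,3)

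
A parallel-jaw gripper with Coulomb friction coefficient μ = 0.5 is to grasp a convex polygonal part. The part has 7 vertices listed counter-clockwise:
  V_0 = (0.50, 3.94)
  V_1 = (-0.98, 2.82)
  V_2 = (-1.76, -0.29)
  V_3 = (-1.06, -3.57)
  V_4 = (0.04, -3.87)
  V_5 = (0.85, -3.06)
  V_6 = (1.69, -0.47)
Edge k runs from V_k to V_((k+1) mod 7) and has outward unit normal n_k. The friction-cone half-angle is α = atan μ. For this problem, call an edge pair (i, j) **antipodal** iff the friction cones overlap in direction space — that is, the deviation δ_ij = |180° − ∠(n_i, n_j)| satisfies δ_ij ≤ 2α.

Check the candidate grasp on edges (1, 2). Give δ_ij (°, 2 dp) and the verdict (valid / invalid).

δ = 153.87°, invalid

α = atan 0.5 = 26.57°;  2α = 53.13°
edge 1: e_1 = (-0.78, -3.11);  n_1 = (-0.9700, +0.2433)
edge 2: e_2 = (+0.70, -3.28);  n_2 = (-0.9780, -0.2087)
∠(n_1, n_2) = 26.13°
δ = |180° − 26.13°| = 153.87°
153.87° > 2α = 53.13°  →  invalid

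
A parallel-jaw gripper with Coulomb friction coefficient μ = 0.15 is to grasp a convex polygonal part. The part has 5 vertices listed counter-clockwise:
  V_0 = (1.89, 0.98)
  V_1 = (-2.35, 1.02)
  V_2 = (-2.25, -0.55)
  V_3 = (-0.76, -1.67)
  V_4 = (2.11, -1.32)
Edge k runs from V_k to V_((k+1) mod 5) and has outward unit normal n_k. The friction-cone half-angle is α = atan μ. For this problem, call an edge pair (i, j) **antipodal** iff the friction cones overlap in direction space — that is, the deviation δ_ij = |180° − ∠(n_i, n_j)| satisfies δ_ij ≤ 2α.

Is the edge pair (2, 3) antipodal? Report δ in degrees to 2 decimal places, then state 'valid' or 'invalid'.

α = atan 0.15 = 8.53°;  2α = 17.06°
edge 2: e_2 = (+1.49, -1.12);  n_2 = (-0.6009, -0.7994)
edge 3: e_3 = (+2.87, +0.35);  n_3 = (+0.1211, -0.9926)
∠(n_2, n_3) = 43.88°
δ = |180° − 43.88°| = 136.12°
136.12° > 2α = 17.06°  →  invalid

δ = 136.12°, invalid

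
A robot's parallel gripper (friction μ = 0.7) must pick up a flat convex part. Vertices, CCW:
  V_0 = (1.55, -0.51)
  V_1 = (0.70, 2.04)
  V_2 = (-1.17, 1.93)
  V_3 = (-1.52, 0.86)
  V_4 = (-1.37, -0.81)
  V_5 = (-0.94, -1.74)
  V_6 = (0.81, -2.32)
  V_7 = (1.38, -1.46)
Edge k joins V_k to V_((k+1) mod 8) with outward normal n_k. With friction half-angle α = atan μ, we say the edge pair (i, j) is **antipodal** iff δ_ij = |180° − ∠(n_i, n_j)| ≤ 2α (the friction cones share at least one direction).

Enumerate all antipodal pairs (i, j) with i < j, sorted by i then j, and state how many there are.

count = 13; pairs: (0,2), (0,3), (0,4), (0,5), (1,4), (1,5), (1,6), (2,6), (2,7), (3,6), (3,7), (4,6), (4,7)

α = atan 0.7 = 34.99°;  2α = 69.98°
n_0 = (+0.9487, +0.3162)
n_1 = (-0.0587, +0.9983)
n_2 = (-0.9504, +0.3109)
n_3 = (-0.9960, -0.0895)
n_4 = (-0.9077, -0.4197)
n_5 = (-0.3146, -0.9492)
n_6 = (+0.8335, -0.5525)
n_7 = (+0.9844, -0.1761)
  (0,1): δ = 105.07°  ·
  (0,2): δ = 36.55°  ✓
  (0,3): δ = 13.30°  ✓
  (0,4): δ = 6.38°  ✓
  (0,5): δ = 53.23°  ✓
  (0,6): δ = 128.03°  ·
  (0,7): δ = 151.42°  ·
  (1,2): δ = 111.48°  ·
  (1,3): δ = 88.23°  ·
  (1,4): δ = 68.55°  ✓
  (1,5): δ = 21.70°  ✓
  (1,6): δ = 53.10°  ✓
  (1,7): δ = 76.49°  ·
  (2,3): δ = 156.75°  ·
  (2,4): δ = 137.07°  ·
  (2,5): δ = 90.22°  ·
  (2,6): δ = 15.42°  ✓
  (2,7): δ = 7.97°  ✓
  (3,4): δ = 160.32°  ·
  (3,5): δ = 113.47°  ·
  (3,6): δ = 38.67°  ✓
  (3,7): δ = 15.28°  ✓
  (4,5): δ = 133.15°  ·
  (4,6): δ = 58.35°  ✓
  (4,7): δ = 34.96°  ✓
  (5,6): δ = 105.20°  ·
  (5,7): δ = 81.81°  ·
  (6,7): δ = 156.61°  ·
antipodal pairs: 13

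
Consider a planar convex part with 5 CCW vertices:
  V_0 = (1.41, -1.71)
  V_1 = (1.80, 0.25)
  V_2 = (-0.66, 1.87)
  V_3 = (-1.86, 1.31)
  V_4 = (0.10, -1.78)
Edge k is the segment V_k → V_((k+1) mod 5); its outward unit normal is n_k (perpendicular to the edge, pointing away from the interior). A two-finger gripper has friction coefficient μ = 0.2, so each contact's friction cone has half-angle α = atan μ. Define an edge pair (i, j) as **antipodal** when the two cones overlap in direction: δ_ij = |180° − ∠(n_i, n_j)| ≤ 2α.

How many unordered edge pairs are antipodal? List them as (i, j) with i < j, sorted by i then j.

count = 1; pairs: (2,4)

α = atan 0.2 = 11.31°;  2α = 22.62°
n_0 = (+0.9808, -0.1952)
n_1 = (+0.5500, +0.8352)
n_2 = (-0.4229, +0.9062)
n_3 = (-0.8444, -0.5356)
n_4 = (+0.0534, -0.9986)
  (0,1): δ = 112.11°  ·
  (0,2): δ = 53.73°  ·
  (0,3): δ = 43.64°  ·
  (0,4): δ = 104.31°  ·
  (1,2): δ = 121.62°  ·
  (1,3): δ = 24.25°  ·
  (1,4): δ = 36.43°  ·
  (2,3): δ = 82.63°  ·
  (2,4): δ = 21.96°  ✓
  (3,4): δ = 119.33°  ·
antipodal pairs: 1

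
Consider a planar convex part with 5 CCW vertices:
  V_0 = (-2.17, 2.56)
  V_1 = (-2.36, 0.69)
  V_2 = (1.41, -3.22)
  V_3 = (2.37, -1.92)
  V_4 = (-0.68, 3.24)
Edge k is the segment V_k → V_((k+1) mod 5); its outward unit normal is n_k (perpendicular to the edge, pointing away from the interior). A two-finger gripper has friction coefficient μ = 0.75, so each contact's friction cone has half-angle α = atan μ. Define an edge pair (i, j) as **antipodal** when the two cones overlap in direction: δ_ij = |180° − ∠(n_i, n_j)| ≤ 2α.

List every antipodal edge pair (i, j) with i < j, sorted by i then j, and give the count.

α = atan 0.75 = 36.87°;  2α = 73.74°
n_0 = (-0.9949, +0.1011)
n_1 = (-0.7199, -0.6941)
n_2 = (+0.8044, -0.5940)
n_3 = (+0.8609, +0.5088)
n_4 = (-0.4152, +0.9097)
  (0,1): δ = 130.24°  ·
  (0,2): δ = 30.64°  ✓
  (0,3): δ = 36.39°  ✓
  (0,4): δ = 120.33°  ·
  (1,2): δ = 80.40°  ·
  (1,3): δ = 13.37°  ✓
  (1,4): δ = 70.58°  ✓
  (2,3): δ = 112.97°  ·
  (2,4): δ = 29.02°  ✓
  (3,4): δ = 96.06°  ·
antipodal pairs: 5

count = 5; pairs: (0,2), (0,3), (1,3), (1,4), (2,4)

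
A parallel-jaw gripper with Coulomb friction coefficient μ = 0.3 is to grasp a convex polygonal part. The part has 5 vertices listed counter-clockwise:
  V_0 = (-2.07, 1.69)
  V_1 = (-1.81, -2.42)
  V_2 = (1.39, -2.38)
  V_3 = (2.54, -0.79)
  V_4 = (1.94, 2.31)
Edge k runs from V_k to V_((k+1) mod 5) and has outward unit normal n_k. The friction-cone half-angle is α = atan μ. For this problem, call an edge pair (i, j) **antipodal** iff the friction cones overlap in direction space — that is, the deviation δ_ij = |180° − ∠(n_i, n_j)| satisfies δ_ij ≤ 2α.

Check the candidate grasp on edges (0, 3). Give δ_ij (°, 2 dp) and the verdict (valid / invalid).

δ = 7.33°, valid

α = atan 0.3 = 16.70°;  2α = 33.40°
edge 0: e_0 = (+0.26, -4.11);  n_0 = (-0.9980, -0.0631)
edge 3: e_3 = (-0.60, +3.10);  n_3 = (+0.9818, +0.1900)
∠(n_0, n_3) = 172.67°
δ = |180° − 172.67°| = 7.33°
7.33° ≤ 2α = 33.40°  →  valid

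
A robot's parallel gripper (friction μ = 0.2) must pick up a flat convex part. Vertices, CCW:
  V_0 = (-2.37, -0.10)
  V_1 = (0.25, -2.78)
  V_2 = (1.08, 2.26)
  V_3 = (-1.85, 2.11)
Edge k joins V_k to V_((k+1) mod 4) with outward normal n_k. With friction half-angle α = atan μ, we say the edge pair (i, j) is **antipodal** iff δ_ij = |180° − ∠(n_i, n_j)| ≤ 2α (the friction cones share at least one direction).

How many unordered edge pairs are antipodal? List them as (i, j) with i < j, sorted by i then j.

count = 1; pairs: (1,3)

α = atan 0.2 = 11.31°;  2α = 22.62°
n_0 = (-0.7151, -0.6991)
n_1 = (+0.9867, -0.1625)
n_2 = (-0.0511, +0.9987)
n_3 = (-0.9734, +0.2290)
  (0,1): δ = 53.70°  ·
  (0,2): δ = 48.58°  ·
  (0,3): δ = 122.41°  ·
  (1,2): δ = 77.72°  ·
  (1,3): δ = 3.89°  ✓
  (2,3): δ = 106.17°  ·
antipodal pairs: 1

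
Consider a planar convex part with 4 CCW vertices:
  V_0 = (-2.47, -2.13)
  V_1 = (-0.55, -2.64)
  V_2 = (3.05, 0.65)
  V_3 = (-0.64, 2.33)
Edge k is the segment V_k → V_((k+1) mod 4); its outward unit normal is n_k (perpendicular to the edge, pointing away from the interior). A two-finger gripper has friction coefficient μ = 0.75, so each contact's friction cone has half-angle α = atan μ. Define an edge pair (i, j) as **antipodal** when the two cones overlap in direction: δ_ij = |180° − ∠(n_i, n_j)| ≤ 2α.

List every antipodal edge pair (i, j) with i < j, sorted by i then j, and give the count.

count = 3; pairs: (0,2), (1,2), (1,3)

α = atan 0.75 = 36.87°;  2α = 73.74°
n_0 = (-0.2567, -0.9665)
n_1 = (+0.6746, -0.7382)
n_2 = (+0.4144, +0.9101)
n_3 = (-0.9251, +0.3796)
  (0,1): δ = 122.70°  ·
  (0,2): δ = 9.60°  ✓
  (0,3): δ = 82.57°  ·
  (1,2): δ = 66.90°  ✓
  (1,3): δ = 25.27°  ✓
  (2,3): δ = 87.83°  ·
antipodal pairs: 3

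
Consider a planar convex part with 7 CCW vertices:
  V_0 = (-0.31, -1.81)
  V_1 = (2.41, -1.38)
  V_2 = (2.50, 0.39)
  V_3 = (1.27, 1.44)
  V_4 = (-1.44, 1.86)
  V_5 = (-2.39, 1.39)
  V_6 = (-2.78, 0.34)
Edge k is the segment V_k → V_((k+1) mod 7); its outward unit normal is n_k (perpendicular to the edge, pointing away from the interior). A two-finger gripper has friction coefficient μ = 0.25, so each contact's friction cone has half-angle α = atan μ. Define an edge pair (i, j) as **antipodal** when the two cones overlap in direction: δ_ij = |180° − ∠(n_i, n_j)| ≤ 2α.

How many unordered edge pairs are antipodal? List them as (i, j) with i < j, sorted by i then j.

α = atan 0.25 = 14.04°;  2α = 28.07°
n_0 = (+0.1561, -0.9877)
n_1 = (+0.9987, -0.0508)
n_2 = (+0.6493, +0.7606)
n_3 = (+0.1532, +0.9882)
n_4 = (-0.4434, +0.8963)
n_5 = (-0.9374, +0.3482)
n_6 = (-0.6566, -0.7543)
  (0,1): δ = 101.89°  ·
  (0,2): δ = 49.47°  ·
  (0,3): δ = 17.79°  ✓
  (0,4): δ = 17.34°  ✓
  (0,5): δ = 60.64°  ·
  (0,6): δ = 129.98°  ·
  (1,2): δ = 127.58°  ·
  (1,3): δ = 95.90°  ·
  (1,4): δ = 60.77°  ·
  (1,5): δ = 17.47°  ✓
  (1,6): δ = 51.87°  ·
  (2,3): δ = 148.32°  ·
  (2,4): δ = 113.19°  ·
  (2,5): δ = 69.89°  ·
  (2,6): δ = 0.55°  ✓
  (3,4): δ = 144.87°  ·
  (3,5): δ = 101.57°  ·
  (3,6): δ = 32.23°  ·
  (4,5): δ = 136.70°  ·
  (4,6): δ = 67.36°  ·
  (5,6): δ = 110.66°  ·
antipodal pairs: 4

count = 4; pairs: (0,3), (0,4), (1,5), (2,6)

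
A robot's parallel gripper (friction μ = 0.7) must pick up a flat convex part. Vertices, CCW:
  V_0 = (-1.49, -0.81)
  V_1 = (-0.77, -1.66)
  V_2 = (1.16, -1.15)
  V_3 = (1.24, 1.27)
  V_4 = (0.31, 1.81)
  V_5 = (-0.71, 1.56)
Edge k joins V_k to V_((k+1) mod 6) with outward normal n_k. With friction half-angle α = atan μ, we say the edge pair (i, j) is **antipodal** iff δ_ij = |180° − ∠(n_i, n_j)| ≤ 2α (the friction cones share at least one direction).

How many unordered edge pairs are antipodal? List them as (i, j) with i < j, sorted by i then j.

count = 7; pairs: (0,2), (0,3), (0,4), (1,3), (1,4), (1,5), (2,5)

α = atan 0.7 = 34.99°;  2α = 69.98°
n_0 = (-0.7630, -0.6463)
n_1 = (+0.2555, -0.9668)
n_2 = (+0.9995, -0.0330)
n_3 = (+0.5021, +0.8648)
n_4 = (-0.2381, +0.9713)
n_5 = (-0.9499, +0.3126)
  (0,1): δ = 115.46°  ·
  (0,2): δ = 42.16°  ✓
  (0,3): δ = 19.59°  ✓
  (0,4): δ = 63.51°  ✓
  (0,5): δ = 121.52°  ·
  (1,2): δ = 106.70°  ·
  (1,3): δ = 44.94°  ✓
  (1,4): δ = 1.03°  ✓
  (1,5): δ = 56.98°  ✓
  (2,3): δ = 118.25°  ·
  (2,4): δ = 74.34°  ·
  (2,5): δ = 16.32°  ✓
  (3,4): δ = 136.09°  ·
  (3,5): δ = 78.08°  ·
  (4,5): δ = 121.99°  ·
antipodal pairs: 7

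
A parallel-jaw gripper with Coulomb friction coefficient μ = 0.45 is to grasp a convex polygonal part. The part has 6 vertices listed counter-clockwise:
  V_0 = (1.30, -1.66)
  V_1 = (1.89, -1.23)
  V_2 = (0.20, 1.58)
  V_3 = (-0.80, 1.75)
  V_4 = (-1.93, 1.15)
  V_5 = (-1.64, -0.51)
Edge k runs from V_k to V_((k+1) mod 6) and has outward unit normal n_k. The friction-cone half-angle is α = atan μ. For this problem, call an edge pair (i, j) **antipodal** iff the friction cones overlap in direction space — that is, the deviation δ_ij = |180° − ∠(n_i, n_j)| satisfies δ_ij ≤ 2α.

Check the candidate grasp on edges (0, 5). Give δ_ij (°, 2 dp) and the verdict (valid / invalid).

α = atan 0.45 = 24.23°;  2α = 48.46°
edge 0: e_0 = (+0.59, +0.43);  n_0 = (+0.5890, -0.8081)
edge 5: e_5 = (+2.94, -1.15);  n_5 = (-0.3643, -0.9313)
∠(n_0, n_5) = 57.45°
δ = |180° − 57.45°| = 122.55°
122.55° > 2α = 48.46°  →  invalid

δ = 122.55°, invalid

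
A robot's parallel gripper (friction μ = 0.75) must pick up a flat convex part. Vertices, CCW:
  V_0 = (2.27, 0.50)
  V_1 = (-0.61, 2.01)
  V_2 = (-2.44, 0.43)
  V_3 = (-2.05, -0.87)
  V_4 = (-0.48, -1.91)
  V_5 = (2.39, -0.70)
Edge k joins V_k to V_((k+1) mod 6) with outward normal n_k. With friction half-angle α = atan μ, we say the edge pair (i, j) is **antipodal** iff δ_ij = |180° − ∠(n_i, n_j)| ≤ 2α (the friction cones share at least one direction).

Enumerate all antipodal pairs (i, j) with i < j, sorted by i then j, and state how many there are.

α = atan 0.75 = 36.87°;  2α = 73.74°
n_0 = (+0.4644, +0.8857)
n_1 = (-0.6535, +0.7569)
n_2 = (-0.9578, -0.2873)
n_3 = (-0.5522, -0.8337)
n_4 = (+0.3885, -0.9215)
n_5 = (+0.9950, +0.0995)
  (0,1): δ = 111.52°  ·
  (0,2): δ = 45.63°  ✓
  (0,3): δ = 5.85°  ✓
  (0,4): δ = 50.53°  ✓
  (0,5): δ = 123.38°  ·
  (1,2): δ = 114.11°  ·
  (1,3): δ = 74.33°  ·
  (1,4): δ = 17.95°  ✓
  (1,5): δ = 54.90°  ✓
  (2,3): δ = 140.22°  ·
  (2,4): δ = 83.84°  ·
  (2,5): δ = 10.99°  ✓
  (3,4): δ = 123.62°  ·
  (3,5): δ = 50.77°  ✓
  (4,5): δ = 107.15°  ·
antipodal pairs: 7

count = 7; pairs: (0,2), (0,3), (0,4), (1,4), (1,5), (2,5), (3,5)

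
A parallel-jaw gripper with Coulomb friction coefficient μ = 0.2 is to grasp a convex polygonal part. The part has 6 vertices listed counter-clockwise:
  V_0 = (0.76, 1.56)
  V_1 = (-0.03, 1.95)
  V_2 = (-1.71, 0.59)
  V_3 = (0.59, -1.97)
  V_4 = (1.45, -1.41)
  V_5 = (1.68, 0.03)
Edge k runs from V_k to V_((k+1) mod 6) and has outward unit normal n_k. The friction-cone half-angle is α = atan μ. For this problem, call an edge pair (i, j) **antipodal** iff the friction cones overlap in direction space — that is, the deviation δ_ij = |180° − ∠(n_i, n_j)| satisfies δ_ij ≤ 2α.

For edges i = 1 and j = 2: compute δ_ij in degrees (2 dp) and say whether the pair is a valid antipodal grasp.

δ = 87.05°, invalid

α = atan 0.2 = 11.31°;  2α = 22.62°
edge 1: e_1 = (-1.68, -1.36);  n_1 = (-0.6292, +0.7772)
edge 2: e_2 = (+2.30, -2.56);  n_2 = (-0.7439, -0.6683)
∠(n_1, n_2) = 92.95°
δ = |180° − 92.95°| = 87.05°
87.05° > 2α = 22.62°  →  invalid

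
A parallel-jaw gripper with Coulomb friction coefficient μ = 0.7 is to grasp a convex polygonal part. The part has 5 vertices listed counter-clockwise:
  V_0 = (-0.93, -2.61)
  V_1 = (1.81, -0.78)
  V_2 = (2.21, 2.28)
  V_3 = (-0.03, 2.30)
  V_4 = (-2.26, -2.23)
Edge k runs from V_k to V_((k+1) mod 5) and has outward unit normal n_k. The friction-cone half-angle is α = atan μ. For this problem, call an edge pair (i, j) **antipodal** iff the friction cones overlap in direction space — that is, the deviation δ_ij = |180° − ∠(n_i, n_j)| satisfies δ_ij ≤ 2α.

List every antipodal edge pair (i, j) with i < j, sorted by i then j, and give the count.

count = 4; pairs: (0,2), (0,3), (1,3), (2,4)

α = atan 0.7 = 34.99°;  2α = 69.98°
n_0 = (+0.5554, -0.8316)
n_1 = (+0.9916, -0.1296)
n_2 = (+0.0089, +1.0000)
n_3 = (-0.8972, +0.4417)
n_4 = (-0.2747, -0.9615)
  (0,1): δ = 131.19°  ·
  (0,2): δ = 34.25°  ✓
  (0,3): δ = 30.05°  ✓
  (0,4): δ = 130.32°  ·
  (1,2): δ = 83.06°  ·
  (1,3): δ = 18.76°  ✓
  (1,4): δ = 81.50°  ·
  (2,3): δ = 115.70°  ·
  (2,4): δ = 15.43°  ✓
  (3,4): δ = 79.74°  ·
antipodal pairs: 4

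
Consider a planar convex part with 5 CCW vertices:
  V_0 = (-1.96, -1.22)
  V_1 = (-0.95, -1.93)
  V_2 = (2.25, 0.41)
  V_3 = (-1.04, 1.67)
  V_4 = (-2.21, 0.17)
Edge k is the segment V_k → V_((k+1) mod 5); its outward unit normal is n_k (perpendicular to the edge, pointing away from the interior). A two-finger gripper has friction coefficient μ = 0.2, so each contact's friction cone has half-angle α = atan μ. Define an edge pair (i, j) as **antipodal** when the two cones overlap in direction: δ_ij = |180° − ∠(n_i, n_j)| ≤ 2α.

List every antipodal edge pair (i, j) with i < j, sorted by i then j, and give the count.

count = 2; pairs: (0,2), (1,3)

α = atan 0.2 = 11.31°;  2α = 22.62°
n_0 = (-0.5751, -0.8181)
n_1 = (+0.5903, -0.8072)
n_2 = (+0.3576, +0.9339)
n_3 = (-0.7885, +0.6150)
n_4 = (-0.9842, -0.1770)
  (0,1): δ = 108.72°  ·
  (0,2): δ = 14.15°  ✓
  (0,3): δ = 87.15°  ·
  (0,4): δ = 135.30°  ·
  (1,2): δ = 57.13°  ·
  (1,3): δ = 15.87°  ✓
  (1,4): δ = 64.02°  ·
  (2,3): δ = 107.00°  ·
  (2,4): δ = 58.85°  ·
  (3,4): δ = 131.85°  ·
antipodal pairs: 2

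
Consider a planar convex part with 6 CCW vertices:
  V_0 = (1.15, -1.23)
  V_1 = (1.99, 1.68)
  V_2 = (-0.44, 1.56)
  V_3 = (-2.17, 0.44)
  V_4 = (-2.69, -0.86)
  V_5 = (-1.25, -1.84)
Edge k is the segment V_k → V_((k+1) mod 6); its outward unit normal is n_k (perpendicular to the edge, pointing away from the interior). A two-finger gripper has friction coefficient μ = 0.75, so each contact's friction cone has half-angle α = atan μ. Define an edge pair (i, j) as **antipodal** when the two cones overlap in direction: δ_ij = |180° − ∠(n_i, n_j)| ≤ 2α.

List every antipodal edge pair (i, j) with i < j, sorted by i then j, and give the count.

count = 9; pairs: (0,1), (0,2), (0,3), (0,4), (1,4), (1,5), (2,4), (2,5), (3,5)

α = atan 0.75 = 36.87°;  2α = 73.74°
n_0 = (+0.9608, -0.2773)
n_1 = (-0.0493, +0.9988)
n_2 = (-0.5435, +0.8394)
n_3 = (-0.9285, +0.3714)
n_4 = (-0.5626, -0.8267)
n_5 = (+0.2463, -0.9692)
  (0,1): δ = 71.07°  ✓
  (0,2): δ = 40.98°  ✓
  (0,3): δ = 5.70°  ✓
  (0,4): δ = 71.86°  ✓
  (0,5): δ = 120.36°  ·
  (1,2): δ = 149.91°  ·
  (1,3): δ = 114.63°  ·
  (1,4): δ = 37.06°  ✓
  (1,5): δ = 11.43°  ✓
  (2,3): δ = 144.72°  ·
  (2,4): δ = 67.16°  ✓
  (2,5): δ = 18.66°  ✓
  (3,4): δ = 102.44°  ·
  (3,5): δ = 53.94°  ✓
  (4,5): δ = 131.50°  ·
antipodal pairs: 9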